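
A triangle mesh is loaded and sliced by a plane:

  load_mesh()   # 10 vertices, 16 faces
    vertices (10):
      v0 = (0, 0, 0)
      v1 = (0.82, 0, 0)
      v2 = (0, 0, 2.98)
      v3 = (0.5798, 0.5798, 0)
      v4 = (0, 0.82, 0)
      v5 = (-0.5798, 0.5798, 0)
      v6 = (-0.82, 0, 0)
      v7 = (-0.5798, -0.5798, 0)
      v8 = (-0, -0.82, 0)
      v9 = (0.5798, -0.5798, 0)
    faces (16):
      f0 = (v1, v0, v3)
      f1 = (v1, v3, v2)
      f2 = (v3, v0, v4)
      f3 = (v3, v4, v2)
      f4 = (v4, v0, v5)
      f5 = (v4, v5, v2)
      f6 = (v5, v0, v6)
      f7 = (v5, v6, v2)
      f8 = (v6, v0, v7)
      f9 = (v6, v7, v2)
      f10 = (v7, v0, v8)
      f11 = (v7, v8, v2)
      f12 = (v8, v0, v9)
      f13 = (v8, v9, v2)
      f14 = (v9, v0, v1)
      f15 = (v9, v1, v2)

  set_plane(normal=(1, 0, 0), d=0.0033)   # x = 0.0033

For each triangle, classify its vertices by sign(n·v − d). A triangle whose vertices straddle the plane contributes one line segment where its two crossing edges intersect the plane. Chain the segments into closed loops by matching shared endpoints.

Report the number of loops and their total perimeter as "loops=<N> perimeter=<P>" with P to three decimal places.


loops=1 perimeter=7.796

Straddling triangles (8 of 16):
  (v1,v0,v3) [+-+] → (0.0033, 0, 0)–(0.0033, 0.0033, 0)  len=0.0033
  (v1,v3,v2) [++-] → (0.0033, 0.0033, 2.96304)–(0.0033, 0, 2.96801)  len=0.0060
  (v3,v0,v4) [+--] → (0.0033, 0.0033, 0)–(0.0033, 0.818633, 0)  len=0.8153
  (v3,v4,v2) [+--] → (0.0033, 0.818633, 0)–(0.0033, 0.0033, 2.96304)  len=3.0732
  (v8,v0,v9) [--+] → (0.0033, -0.0033, 0)–(0.0033, -0.818633, 0)  len=0.8153
  (v8,v9,v2) [-+-] → (0.0033, -0.818633, 0)–(0.0033, -0.0033, 2.96304)  len=3.0732
  (v9,v0,v1) [+-+] → (0.0033, -0.0033, 0)–(0.0033, 0, 0)  len=0.0033
  (v9,v1,v2) [++-] → (0.0033, 0, 2.96801)–(0.0033, -0.0033, 2.96304)  len=0.0060

Chained into 1 loop(s):
  loop 1: 8 segments, perimeter = 7.7955
Total perimeter = 7.796


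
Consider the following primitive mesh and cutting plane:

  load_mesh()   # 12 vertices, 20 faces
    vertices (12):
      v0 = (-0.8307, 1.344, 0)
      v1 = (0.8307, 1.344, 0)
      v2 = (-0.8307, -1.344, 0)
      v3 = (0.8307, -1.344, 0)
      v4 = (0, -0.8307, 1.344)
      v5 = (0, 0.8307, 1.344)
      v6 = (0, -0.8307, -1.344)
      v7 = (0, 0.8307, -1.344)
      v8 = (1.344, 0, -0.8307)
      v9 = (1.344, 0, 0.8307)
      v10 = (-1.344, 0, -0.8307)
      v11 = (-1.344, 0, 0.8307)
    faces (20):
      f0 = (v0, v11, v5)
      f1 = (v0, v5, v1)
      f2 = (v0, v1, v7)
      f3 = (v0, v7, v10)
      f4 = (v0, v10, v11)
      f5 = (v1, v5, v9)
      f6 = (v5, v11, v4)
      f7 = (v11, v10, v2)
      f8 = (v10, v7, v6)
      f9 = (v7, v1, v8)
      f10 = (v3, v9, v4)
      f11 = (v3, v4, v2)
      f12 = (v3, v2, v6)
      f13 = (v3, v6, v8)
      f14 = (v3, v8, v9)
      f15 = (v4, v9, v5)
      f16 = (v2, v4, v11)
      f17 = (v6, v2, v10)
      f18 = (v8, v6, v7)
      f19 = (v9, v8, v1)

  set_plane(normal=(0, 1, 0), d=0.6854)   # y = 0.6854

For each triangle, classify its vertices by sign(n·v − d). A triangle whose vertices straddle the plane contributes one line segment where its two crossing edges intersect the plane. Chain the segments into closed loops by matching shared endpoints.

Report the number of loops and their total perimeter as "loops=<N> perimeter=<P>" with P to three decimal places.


Straddling triangles (10 of 20):
  (v0,v11,v5) [+-+] → (-1.08223, 0.6854, 0.407068)–(-0.235083, 0.6854, 1.25422)  len=1.1981
  (v0,v7,v10) [++-] → (-0.235083, 0.6854, -1.25422)–(-1.08223, 0.6854, -0.407068)  len=1.1981
  (v0,v10,v11) [+--] → (-1.08223, 0.6854, -0.407068)–(-1.08223, 0.6854, 0.407068)  len=0.8141
  (v1,v5,v9) [++-] → (0.235083, 0.6854, 1.25422)–(1.08223, 0.6854, 0.407068)  len=1.1981
  (v5,v11,v4) [+--] → (-0.235083, 0.6854, 1.25422)–(0, 0.6854, 1.344)  len=0.2516
  (v10,v7,v6) [-+-] → (-0.235083, 0.6854, -1.25422)–(0, 0.6854, -1.344)  len=0.2516
  (v7,v1,v8) [++-] → (1.08223, 0.6854, -0.407068)–(0.235083, 0.6854, -1.25422)  len=1.1981
  (v4,v9,v5) [--+] → (0.235083, 0.6854, 1.25422)–(0, 0.6854, 1.344)  len=0.2516
  (v8,v6,v7) [--+] → (0, 0.6854, -1.344)–(0.235083, 0.6854, -1.25422)  len=0.2516
  (v9,v8,v1) [--+] → (1.08223, 0.6854, -0.407068)–(1.08223, 0.6854, 0.407068)  len=0.8141

Chained into 1 loop(s):
  loop 1: 10 segments, perimeter = 7.4270
Total perimeter = 7.427

loops=1 perimeter=7.427


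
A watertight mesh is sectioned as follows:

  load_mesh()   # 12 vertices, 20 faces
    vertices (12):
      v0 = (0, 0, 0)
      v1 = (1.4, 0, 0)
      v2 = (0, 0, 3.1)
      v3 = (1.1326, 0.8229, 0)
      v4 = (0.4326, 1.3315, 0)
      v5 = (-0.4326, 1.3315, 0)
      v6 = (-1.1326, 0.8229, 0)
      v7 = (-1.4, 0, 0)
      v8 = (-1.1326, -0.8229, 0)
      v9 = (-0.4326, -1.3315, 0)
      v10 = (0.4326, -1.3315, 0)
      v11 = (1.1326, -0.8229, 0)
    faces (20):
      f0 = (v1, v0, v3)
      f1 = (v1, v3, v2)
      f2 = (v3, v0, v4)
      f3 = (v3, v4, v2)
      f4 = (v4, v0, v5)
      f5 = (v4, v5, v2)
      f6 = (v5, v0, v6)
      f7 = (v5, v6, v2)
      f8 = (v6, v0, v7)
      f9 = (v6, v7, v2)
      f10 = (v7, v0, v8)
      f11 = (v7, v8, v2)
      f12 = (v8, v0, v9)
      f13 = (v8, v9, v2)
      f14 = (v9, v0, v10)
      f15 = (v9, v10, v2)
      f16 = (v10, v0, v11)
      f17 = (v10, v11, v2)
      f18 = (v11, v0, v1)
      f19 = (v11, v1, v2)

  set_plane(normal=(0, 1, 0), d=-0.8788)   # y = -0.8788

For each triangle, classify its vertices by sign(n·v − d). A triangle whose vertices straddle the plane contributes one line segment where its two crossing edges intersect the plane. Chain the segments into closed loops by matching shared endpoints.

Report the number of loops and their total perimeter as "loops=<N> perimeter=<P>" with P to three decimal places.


Straddling triangles (6 of 20):
  (v8,v0,v9) [++-] → (-0.285519, -0.8788, 0)–(-1.05566, -0.8788, 0)  len=0.7701
  (v8,v9,v2) [+-+] → (-1.05566, -0.8788, 0)–(-0.285519, -0.8788, 1.05398)  len=1.3054
  (v9,v0,v10) [-+-] → (-0.285519, -0.8788, 0)–(0.285519, -0.8788, 0)  len=0.5710
  (v9,v10,v2) [--+] → (0.285519, -0.8788, 1.05398)–(-0.285519, -0.8788, 1.05398)  len=0.5710
  (v10,v0,v11) [-++] → (0.285519, -0.8788, 0)–(1.05566, -0.8788, 0)  len=0.7701
  (v10,v11,v2) [-++] → (1.05566, -0.8788, 0)–(0.285519, -0.8788, 1.05398)  len=1.3054

Chained into 1 loop(s):
  loop 1: 6 segments, perimeter = 5.2931
Total perimeter = 5.293

loops=1 perimeter=5.293


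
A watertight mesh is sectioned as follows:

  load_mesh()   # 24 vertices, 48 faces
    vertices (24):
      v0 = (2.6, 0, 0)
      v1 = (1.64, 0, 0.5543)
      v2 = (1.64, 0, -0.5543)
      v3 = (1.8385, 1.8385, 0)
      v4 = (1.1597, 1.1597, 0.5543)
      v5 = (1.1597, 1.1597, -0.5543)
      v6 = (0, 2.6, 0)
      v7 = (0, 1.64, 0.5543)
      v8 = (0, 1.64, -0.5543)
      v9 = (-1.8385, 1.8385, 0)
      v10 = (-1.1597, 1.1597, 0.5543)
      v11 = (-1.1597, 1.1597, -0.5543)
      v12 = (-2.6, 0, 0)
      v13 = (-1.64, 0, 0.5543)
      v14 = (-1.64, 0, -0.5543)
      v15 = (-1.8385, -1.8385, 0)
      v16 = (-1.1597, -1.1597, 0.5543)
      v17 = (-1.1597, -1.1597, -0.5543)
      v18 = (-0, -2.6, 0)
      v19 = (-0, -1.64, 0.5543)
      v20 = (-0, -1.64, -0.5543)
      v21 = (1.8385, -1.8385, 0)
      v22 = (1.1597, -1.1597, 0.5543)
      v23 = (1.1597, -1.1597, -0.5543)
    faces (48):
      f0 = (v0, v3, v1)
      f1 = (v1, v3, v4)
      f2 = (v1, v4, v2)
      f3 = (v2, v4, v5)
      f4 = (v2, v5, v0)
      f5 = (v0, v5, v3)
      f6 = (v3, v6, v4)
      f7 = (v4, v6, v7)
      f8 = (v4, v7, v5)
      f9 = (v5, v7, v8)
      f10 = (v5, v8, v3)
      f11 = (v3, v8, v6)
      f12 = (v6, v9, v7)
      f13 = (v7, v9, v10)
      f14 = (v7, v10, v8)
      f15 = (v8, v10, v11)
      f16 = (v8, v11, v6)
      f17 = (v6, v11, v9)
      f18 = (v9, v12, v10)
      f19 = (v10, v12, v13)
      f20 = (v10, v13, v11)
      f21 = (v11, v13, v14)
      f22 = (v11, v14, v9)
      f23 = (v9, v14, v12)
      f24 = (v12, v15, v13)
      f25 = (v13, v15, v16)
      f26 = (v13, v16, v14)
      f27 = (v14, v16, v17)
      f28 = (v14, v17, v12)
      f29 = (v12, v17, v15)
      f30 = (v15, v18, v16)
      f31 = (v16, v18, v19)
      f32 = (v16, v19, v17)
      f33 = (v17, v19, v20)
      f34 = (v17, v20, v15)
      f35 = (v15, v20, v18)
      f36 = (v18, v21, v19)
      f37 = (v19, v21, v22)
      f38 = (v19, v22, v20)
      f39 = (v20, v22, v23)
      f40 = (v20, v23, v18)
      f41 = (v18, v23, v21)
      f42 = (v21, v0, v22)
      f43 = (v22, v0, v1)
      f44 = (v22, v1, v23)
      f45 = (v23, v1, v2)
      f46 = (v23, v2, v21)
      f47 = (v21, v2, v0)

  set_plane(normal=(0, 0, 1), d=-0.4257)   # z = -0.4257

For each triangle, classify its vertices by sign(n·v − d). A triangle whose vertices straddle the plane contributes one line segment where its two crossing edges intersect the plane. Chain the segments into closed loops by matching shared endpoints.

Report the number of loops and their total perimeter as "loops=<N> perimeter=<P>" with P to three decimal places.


Straddling triangles (32 of 48):
  (v1,v4,v2) [++-] → (1.58428, 0.134528, -0.4257)–(1.64, 0, -0.4257)  len=0.1456
  (v2,v4,v5) [-+-] → (1.58428, 0.134528, -0.4257)–(1.1597, 1.1597, -0.4257)  len=1.1096
  (v2,v5,v0) [--+] → (1.49386, 0.890645, -0.4257)–(1.86272, 0, -0.4257)  len=0.9640
  (v0,v5,v3) [+-+] → (1.49386, 0.890645, -0.4257)–(1.31718, 1.31718, -0.4257)  len=0.4617
  (v4,v7,v5) [++-] → (1.02517, 1.21542, -0.4257)–(1.1597, 1.1597, -0.4257)  len=0.1456
  (v5,v7,v8) [-+-] → (1.02517, 1.21542, -0.4257)–(0, 1.64, -0.4257)  len=1.1096
  (v5,v8,v3) [--+] → (0.42654, 1.68605, -0.4257)–(1.31718, 1.31718, -0.4257)  len=0.9640
  (v3,v8,v6) [+-+] → (0.42654, 1.68605, -0.4257)–(0, 1.86272, -0.4257)  len=0.4617
  (v7,v10,v8) [++-] → (-0.134528, 1.58428, -0.4257)–(0, 1.64, -0.4257)  len=0.1456
  (v8,v10,v11) [-+-] → (-0.134528, 1.58428, -0.4257)–(-1.1597, 1.1597, -0.4257)  len=1.1096
  (v8,v11,v6) [--+] → (-0.890645, 1.49386, -0.4257)–(0, 1.86272, -0.4257)  len=0.9640
  (v6,v11,v9) [+-+] → (-0.890645, 1.49386, -0.4257)–(-1.31718, 1.31718, -0.4257)  len=0.4617
  (v10,v13,v11) [++-] → (-1.21542, 1.02517, -0.4257)–(-1.1597, 1.1597, -0.4257)  len=0.1456
  (v11,v13,v14) [-+-] → (-1.21542, 1.02517, -0.4257)–(-1.64, 0, -0.4257)  len=1.1096
  (v11,v14,v9) [--+] → (-1.68605, 0.42654, -0.4257)–(-1.31718, 1.31718, -0.4257)  len=0.9640
  (v9,v14,v12) [+-+] → (-1.68605, 0.42654, -0.4257)–(-1.86272, 0, -0.4257)  len=0.4617
  (v13,v16,v14) [++-] → (-1.58428, -0.134528, -0.4257)–(-1.64, 0, -0.4257)  len=0.1456
  (v14,v16,v17) [-+-] → (-1.58428, -0.134528, -0.4257)–(-1.1597, -1.1597, -0.4257)  len=1.1096
  (v14,v17,v12) [--+] → (-1.49386, -0.890645, -0.4257)–(-1.86272, 0, -0.4257)  len=0.9640
  (v12,v17,v15) [+-+] → (-1.49386, -0.890645, -0.4257)–(-1.31718, -1.31718, -0.4257)  len=0.4617
  (v16,v19,v17) [++-] → (-1.02517, -1.21542, -0.4257)–(-1.1597, -1.1597, -0.4257)  len=0.1456
  (v17,v19,v20) [-+-] → (-1.02517, -1.21542, -0.4257)–(0, -1.64, -0.4257)  len=1.1096
  (v17,v20,v15) [--+] → (-0.42654, -1.68605, -0.4257)–(-1.31718, -1.31718, -0.4257)  len=0.9640
  (v15,v20,v18) [+-+] → (-0.42654, -1.68605, -0.4257)–(0, -1.86272, -0.4257)  len=0.4617
  (v19,v22,v20) [++-] → (0.134528, -1.58428, -0.4257)–(0, -1.64, -0.4257)  len=0.1456
  (v20,v22,v23) [-+-] → (0.134528, -1.58428, -0.4257)–(1.1597, -1.1597, -0.4257)  len=1.1096
  (v20,v23,v18) [--+] → (0.890645, -1.49386, -0.4257)–(0, -1.86272, -0.4257)  len=0.9640
  (v18,v23,v21) [+-+] → (0.890645, -1.49386, -0.4257)–(1.31718, -1.31718, -0.4257)  len=0.4617
  (v22,v1,v23) [++-] → (1.21542, -1.02517, -0.4257)–(1.1597, -1.1597, -0.4257)  len=0.1456
  (v23,v1,v2) [-+-] → (1.21542, -1.02517, -0.4257)–(1.64, 0, -0.4257)  len=1.1096
  (v23,v2,v21) [--+] → (1.68605, -0.42654, -0.4257)–(1.31718, -1.31718, -0.4257)  len=0.9640
  (v21,v2,v0) [+-+] → (1.68605, -0.42654, -0.4257)–(1.86272, 0, -0.4257)  len=0.4617

Chained into 2 loop(s):
  loop 1: 16 segments, perimeter = 10.0418
  loop 2: 16 segments, perimeter = 11.4055
Total perimeter = 21.447

loops=2 perimeter=21.447


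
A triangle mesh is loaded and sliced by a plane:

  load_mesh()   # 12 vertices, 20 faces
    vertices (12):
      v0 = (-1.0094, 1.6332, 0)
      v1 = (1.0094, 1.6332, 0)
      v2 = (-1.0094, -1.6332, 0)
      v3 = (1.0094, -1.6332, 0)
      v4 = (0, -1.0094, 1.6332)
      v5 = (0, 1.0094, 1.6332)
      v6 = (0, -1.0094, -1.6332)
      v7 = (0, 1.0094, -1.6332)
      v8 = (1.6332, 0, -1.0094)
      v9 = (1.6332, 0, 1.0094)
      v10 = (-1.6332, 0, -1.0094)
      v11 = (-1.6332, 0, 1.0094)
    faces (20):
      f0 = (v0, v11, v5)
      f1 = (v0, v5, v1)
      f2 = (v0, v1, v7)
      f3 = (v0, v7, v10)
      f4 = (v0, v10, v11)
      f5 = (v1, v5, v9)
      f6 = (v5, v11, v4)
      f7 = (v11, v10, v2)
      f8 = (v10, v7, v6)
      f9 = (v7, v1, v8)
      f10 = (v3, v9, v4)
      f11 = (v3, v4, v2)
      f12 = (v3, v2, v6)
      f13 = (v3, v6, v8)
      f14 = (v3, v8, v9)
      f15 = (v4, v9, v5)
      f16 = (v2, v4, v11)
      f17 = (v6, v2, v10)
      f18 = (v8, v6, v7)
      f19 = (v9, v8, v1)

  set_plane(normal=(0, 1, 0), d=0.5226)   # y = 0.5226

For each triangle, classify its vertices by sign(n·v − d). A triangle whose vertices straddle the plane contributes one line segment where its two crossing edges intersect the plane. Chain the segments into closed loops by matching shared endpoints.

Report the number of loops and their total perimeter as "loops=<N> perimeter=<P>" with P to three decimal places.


Straddling triangles (10 of 20):
  (v0,v11,v5) [+-+] → (-1.43359, 0.5226, 0.686407)–(-0.787638, 0.5226, 1.33236)  len=0.9135
  (v0,v7,v10) [++-] → (-0.787638, 0.5226, -1.33236)–(-1.43359, 0.5226, -0.686407)  len=0.9135
  (v0,v10,v11) [+--] → (-1.43359, 0.5226, -0.686407)–(-1.43359, 0.5226, 0.686407)  len=1.3728
  (v1,v5,v9) [++-] → (0.787638, 0.5226, 1.33236)–(1.43359, 0.5226, 0.686407)  len=0.9135
  (v5,v11,v4) [+--] → (-0.787638, 0.5226, 1.33236)–(0, 0.5226, 1.6332)  len=0.8431
  (v10,v7,v6) [-+-] → (-0.787638, 0.5226, -1.33236)–(0, 0.5226, -1.6332)  len=0.8431
  (v7,v1,v8) [++-] → (1.43359, 0.5226, -0.686407)–(0.787638, 0.5226, -1.33236)  len=0.9135
  (v4,v9,v5) [--+] → (0.787638, 0.5226, 1.33236)–(0, 0.5226, 1.6332)  len=0.8431
  (v8,v6,v7) [--+] → (0, 0.5226, -1.6332)–(0.787638, 0.5226, -1.33236)  len=0.8431
  (v9,v8,v1) [--+] → (1.43359, 0.5226, -0.686407)–(1.43359, 0.5226, 0.686407)  len=1.3728

Chained into 1 loop(s):
  loop 1: 10 segments, perimeter = 9.7722
Total perimeter = 9.772

loops=1 perimeter=9.772


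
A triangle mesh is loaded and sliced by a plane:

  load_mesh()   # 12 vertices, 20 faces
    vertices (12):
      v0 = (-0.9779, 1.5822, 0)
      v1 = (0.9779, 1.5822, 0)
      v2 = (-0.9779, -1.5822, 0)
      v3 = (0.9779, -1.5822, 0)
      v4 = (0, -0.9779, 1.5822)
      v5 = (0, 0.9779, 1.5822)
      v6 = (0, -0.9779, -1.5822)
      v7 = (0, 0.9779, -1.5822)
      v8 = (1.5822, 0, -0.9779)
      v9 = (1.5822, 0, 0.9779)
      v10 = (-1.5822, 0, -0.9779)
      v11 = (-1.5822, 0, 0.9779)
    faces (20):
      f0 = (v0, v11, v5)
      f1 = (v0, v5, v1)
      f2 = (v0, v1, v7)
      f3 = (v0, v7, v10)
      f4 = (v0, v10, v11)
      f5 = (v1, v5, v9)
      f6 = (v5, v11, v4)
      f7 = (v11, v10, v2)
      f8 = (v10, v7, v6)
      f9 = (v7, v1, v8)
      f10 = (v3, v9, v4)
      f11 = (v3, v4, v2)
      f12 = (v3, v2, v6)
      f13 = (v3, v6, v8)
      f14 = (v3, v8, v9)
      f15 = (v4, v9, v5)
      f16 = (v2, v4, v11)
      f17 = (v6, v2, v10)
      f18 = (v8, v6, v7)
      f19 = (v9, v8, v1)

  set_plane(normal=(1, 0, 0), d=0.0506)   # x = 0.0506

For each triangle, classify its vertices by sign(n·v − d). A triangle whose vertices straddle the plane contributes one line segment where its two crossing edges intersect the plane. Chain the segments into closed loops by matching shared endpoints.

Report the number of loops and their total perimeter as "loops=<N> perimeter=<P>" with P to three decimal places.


loops=1 perimeter=10.564

Straddling triangles (10 of 20):
  (v0,v5,v1) [--+] → (0.0506, 1.00917, 1.50033)–(0.0506, 1.5822, 0)  len=1.6060
  (v0,v1,v7) [-+-] → (0.0506, 1.5822, 0)–(0.0506, 1.00917, -1.50033)  len=1.6060
  (v1,v5,v9) [+-+] → (0.0506, 1.00917, 1.50033)–(0.0506, 0.946626, 1.56287)  len=0.0884
  (v7,v1,v8) [-++] → (0.0506, 1.00917, -1.50033)–(0.0506, 0.946626, -1.56287)  len=0.0884
  (v3,v9,v4) [++-] → (0.0506, -0.946626, 1.56287)–(0.0506, -1.00917, 1.50033)  len=0.0884
  (v3,v4,v2) [+--] → (0.0506, -1.00917, 1.50033)–(0.0506, -1.5822, 0)  len=1.6060
  (v3,v2,v6) [+--] → (0.0506, -1.5822, 0)–(0.0506, -1.00917, -1.50033)  len=1.6060
  (v3,v6,v8) [+-+] → (0.0506, -1.00917, -1.50033)–(0.0506, -0.946626, -1.56287)  len=0.0884
  (v4,v9,v5) [-+-] → (0.0506, -0.946626, 1.56287)–(0.0506, 0.946626, 1.56287)  len=1.8933
  (v8,v6,v7) [+--] → (0.0506, -0.946626, -1.56287)–(0.0506, 0.946626, -1.56287)  len=1.8933

Chained into 1 loop(s):
  loop 1: 10 segments, perimeter = 10.5645
Total perimeter = 10.564


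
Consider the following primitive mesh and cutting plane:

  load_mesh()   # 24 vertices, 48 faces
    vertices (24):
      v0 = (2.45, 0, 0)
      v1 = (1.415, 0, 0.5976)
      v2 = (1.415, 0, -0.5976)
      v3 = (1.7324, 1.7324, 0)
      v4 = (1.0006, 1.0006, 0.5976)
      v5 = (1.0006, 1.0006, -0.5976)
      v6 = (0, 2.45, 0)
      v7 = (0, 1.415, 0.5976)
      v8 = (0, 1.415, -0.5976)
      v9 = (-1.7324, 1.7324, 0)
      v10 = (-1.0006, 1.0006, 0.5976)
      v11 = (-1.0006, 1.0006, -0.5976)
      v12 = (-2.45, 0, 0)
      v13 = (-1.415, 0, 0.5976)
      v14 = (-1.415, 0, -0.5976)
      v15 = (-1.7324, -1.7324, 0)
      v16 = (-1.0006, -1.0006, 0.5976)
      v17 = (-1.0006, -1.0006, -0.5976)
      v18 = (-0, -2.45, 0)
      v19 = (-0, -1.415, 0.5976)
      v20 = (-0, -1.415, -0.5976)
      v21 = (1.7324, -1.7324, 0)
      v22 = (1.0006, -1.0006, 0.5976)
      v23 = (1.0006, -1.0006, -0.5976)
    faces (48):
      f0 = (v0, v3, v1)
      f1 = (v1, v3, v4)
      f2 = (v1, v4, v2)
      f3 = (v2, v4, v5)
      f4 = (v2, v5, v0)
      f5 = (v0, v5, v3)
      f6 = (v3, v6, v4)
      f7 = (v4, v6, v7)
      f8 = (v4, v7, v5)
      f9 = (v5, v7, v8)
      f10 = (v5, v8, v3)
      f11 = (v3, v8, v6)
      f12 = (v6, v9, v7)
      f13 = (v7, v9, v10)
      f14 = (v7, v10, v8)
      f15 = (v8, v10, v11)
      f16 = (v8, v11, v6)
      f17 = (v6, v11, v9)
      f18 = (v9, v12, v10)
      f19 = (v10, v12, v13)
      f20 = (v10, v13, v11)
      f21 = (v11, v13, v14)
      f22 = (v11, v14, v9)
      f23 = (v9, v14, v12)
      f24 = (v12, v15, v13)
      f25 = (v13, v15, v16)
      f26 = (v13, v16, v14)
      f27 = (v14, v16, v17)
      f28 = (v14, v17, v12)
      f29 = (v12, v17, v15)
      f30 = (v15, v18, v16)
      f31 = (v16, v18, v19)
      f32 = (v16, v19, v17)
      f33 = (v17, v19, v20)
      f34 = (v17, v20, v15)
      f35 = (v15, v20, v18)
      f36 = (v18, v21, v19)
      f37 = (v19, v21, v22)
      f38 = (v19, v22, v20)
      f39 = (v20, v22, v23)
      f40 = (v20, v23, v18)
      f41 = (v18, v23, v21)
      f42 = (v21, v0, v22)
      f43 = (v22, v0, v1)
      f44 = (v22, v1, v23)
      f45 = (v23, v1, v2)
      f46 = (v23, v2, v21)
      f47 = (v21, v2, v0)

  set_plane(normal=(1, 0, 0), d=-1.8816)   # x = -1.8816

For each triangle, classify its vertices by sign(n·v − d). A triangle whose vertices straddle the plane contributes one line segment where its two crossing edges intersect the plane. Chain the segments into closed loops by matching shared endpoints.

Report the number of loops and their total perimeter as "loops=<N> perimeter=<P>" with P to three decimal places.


loops=1 perimeter=5.644

Straddling triangles (6 of 48):
  (v9,v12,v10) [+-+] → (-1.8816, 1.37221, 0)–(-1.8816, 0.392398, 0.234356)  len=1.0074
  (v10,v12,v13) [+-+] → (-1.8816, 0.392398, 0.234356)–(-1.8816, 0, 0.328189)  len=0.4035
  (v9,v14,v12) [++-] → (-1.8816, 0, -0.328189)–(-1.8816, 1.37221, 0)  len=1.4109
  (v12,v15,v13) [-++] → (-1.8816, -1.37221, 0)–(-1.8816, 0, 0.328189)  len=1.4109
  (v14,v17,v12) [++-] → (-1.8816, -0.392398, -0.234356)–(-1.8816, 0, -0.328189)  len=0.4035
  (v12,v17,v15) [-++] → (-1.8816, -0.392398, -0.234356)–(-1.8816, -1.37221, 0)  len=1.0074

Chained into 1 loop(s):
  loop 1: 6 segments, perimeter = 5.6436
Total perimeter = 5.644


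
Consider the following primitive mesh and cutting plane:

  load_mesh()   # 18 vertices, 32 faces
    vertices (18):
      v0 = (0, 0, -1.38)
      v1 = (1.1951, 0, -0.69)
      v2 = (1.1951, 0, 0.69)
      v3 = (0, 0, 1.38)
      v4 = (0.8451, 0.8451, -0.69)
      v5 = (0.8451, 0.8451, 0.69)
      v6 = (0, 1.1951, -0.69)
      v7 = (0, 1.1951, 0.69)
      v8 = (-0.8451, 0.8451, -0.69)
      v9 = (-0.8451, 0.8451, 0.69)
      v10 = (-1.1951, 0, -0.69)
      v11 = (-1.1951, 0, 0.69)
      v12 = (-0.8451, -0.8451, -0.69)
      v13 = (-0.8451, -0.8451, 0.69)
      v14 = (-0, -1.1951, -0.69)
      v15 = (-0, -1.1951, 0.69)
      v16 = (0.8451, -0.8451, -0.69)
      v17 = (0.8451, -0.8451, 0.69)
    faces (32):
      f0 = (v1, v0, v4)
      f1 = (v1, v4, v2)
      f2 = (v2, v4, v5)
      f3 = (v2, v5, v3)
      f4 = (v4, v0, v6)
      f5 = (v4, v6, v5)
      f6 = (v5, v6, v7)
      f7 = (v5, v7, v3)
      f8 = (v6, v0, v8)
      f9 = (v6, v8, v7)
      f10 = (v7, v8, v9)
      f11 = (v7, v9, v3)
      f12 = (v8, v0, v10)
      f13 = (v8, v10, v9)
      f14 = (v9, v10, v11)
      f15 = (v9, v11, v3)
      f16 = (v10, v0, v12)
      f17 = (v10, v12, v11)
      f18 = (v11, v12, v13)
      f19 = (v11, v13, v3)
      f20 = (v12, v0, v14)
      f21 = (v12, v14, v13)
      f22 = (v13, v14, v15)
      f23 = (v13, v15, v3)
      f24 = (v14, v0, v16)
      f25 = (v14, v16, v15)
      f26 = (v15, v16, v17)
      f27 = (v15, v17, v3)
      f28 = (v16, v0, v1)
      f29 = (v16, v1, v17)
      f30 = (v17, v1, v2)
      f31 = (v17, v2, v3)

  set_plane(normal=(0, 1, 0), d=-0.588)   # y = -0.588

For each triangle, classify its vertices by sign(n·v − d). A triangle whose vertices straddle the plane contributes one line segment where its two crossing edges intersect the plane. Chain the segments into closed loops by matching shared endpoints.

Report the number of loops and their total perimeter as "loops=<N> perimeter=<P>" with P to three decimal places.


Straddling triangles (12 of 32):
  (v10,v0,v12) [++-] → (-0.588, -0.588, -0.899915)–(-0.951579, -0.588, -0.69)  len=0.4198
  (v10,v12,v11) [+-+] → (-0.951579, -0.588, -0.69)–(-0.951579, -0.588, -0.27017)  len=0.4198
  (v11,v12,v13) [+--] → (-0.951579, -0.588, -0.27017)–(-0.951579, -0.588, 0.69)  len=0.9602
  (v11,v13,v3) [+-+] → (-0.951579, -0.588, 0.69)–(-0.588, -0.588, 0.899915)  len=0.4198
  (v12,v0,v14) [-+-] → (-0.588, -0.588, -0.899915)–(0, -0.588, -1.04051)  len=0.6046
  (v13,v15,v3) [--+] → (0, -0.588, 1.04051)–(-0.588, -0.588, 0.899915)  len=0.6046
  (v14,v0,v16) [-+-] → (0, -0.588, -1.04051)–(0.588, -0.588, -0.899915)  len=0.6046
  (v15,v17,v3) [--+] → (0.588, -0.588, 0.899915)–(0, -0.588, 1.04051)  len=0.6046
  (v16,v0,v1) [-++] → (0.588, -0.588, -0.899915)–(0.951579, -0.588, -0.69)  len=0.4198
  (v16,v1,v17) [-+-] → (0.951579, -0.588, -0.69)–(0.951579, -0.588, 0.27017)  len=0.9602
  (v17,v1,v2) [-++] → (0.951579, -0.588, 0.27017)–(0.951579, -0.588, 0.69)  len=0.4198
  (v17,v2,v3) [-++] → (0.951579, -0.588, 0.69)–(0.588, -0.588, 0.899915)  len=0.4198

Chained into 1 loop(s):
  loop 1: 12 segments, perimeter = 6.8576
Total perimeter = 6.858

loops=1 perimeter=6.858


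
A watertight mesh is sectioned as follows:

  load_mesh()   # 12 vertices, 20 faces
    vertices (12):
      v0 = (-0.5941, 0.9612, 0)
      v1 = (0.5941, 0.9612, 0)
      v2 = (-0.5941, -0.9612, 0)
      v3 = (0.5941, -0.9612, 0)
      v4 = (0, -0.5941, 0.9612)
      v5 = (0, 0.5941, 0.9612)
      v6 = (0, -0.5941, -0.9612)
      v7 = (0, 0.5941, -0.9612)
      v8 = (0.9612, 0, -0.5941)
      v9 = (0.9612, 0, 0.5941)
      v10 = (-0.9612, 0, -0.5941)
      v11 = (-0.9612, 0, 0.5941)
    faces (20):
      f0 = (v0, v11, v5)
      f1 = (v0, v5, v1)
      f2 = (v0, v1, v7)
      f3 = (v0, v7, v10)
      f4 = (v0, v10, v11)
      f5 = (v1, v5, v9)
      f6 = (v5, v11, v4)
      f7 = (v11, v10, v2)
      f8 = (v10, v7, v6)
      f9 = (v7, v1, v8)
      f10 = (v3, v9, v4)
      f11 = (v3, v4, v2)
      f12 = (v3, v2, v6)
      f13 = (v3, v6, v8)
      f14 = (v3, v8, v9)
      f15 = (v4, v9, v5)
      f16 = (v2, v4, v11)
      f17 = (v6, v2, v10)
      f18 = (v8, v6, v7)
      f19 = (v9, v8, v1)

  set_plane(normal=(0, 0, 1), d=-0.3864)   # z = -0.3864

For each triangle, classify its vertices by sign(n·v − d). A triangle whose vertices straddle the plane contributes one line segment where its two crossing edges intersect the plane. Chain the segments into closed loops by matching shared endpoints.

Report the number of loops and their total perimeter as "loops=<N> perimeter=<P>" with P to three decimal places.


loops=1 perimeter=5.562

Straddling triangles (10 of 20):
  (v0,v1,v7) [++-] → (0.355273, 0.813627, -0.3864)–(-0.355273, 0.813627, -0.3864)  len=0.7105
  (v0,v7,v10) [+--] → (-0.355273, 0.813627, -0.3864)–(-0.83286, 0.33604, -0.3864)  len=0.6754
  (v0,v10,v11) [+-+] → (-0.83286, 0.33604, -0.3864)–(-0.9612, 0, -0.3864)  len=0.3597
  (v11,v10,v2) [+-+] → (-0.9612, 0, -0.3864)–(-0.83286, -0.33604, -0.3864)  len=0.3597
  (v7,v1,v8) [-+-] → (0.355273, 0.813627, -0.3864)–(0.83286, 0.33604, -0.3864)  len=0.6754
  (v3,v2,v6) [++-] → (-0.355273, -0.813627, -0.3864)–(0.355273, -0.813627, -0.3864)  len=0.7105
  (v3,v6,v8) [+--] → (0.355273, -0.813627, -0.3864)–(0.83286, -0.33604, -0.3864)  len=0.6754
  (v3,v8,v9) [+-+] → (0.83286, -0.33604, -0.3864)–(0.9612, 0, -0.3864)  len=0.3597
  (v6,v2,v10) [-+-] → (-0.355273, -0.813627, -0.3864)–(-0.83286, -0.33604, -0.3864)  len=0.6754
  (v9,v8,v1) [+-+] → (0.9612, 0, -0.3864)–(0.83286, 0.33604, -0.3864)  len=0.3597

Chained into 1 loop(s):
  loop 1: 10 segments, perimeter = 5.5616
Total perimeter = 5.562


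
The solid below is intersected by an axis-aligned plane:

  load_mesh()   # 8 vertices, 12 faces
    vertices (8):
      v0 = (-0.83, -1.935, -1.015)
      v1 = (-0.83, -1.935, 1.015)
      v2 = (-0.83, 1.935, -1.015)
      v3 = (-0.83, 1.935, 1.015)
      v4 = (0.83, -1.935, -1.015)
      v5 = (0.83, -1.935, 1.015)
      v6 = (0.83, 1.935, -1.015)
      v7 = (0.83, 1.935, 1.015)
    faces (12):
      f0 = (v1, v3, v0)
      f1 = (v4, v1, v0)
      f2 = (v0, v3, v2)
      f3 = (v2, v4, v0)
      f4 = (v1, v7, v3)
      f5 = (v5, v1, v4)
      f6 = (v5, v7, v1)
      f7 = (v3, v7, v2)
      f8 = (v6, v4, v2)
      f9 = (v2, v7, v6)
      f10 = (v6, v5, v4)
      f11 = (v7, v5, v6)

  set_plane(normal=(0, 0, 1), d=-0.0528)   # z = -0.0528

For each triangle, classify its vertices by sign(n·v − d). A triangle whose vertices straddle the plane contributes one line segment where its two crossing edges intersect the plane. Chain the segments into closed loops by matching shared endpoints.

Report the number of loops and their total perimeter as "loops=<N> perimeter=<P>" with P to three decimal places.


Straddling triangles (8 of 12):
  (v1,v3,v0) [++-] → (-0.83, -0.100658, -0.0528)–(-0.83, -1.935, -0.0528)  len=1.8343
  (v4,v1,v0) [-+-] → (0.0431764, -1.935, -0.0528)–(-0.83, -1.935, -0.0528)  len=0.8732
  (v0,v3,v2) [-+-] → (-0.83, -0.100658, -0.0528)–(-0.83, 1.935, -0.0528)  len=2.0357
  (v5,v1,v4) [++-] → (0.0431764, -1.935, -0.0528)–(0.83, -1.935, -0.0528)  len=0.7868
  (v3,v7,v2) [++-] → (-0.0431764, 1.935, -0.0528)–(-0.83, 1.935, -0.0528)  len=0.7868
  (v2,v7,v6) [-+-] → (-0.0431764, 1.935, -0.0528)–(0.83, 1.935, -0.0528)  len=0.8732
  (v6,v5,v4) [-+-] → (0.83, 0.100658, -0.0528)–(0.83, -1.935, -0.0528)  len=2.0357
  (v7,v5,v6) [++-] → (0.83, 0.100658, -0.0528)–(0.83, 1.935, -0.0528)  len=1.8343

Chained into 1 loop(s):
  loop 1: 8 segments, perimeter = 11.0600
Total perimeter = 11.060

loops=1 perimeter=11.060


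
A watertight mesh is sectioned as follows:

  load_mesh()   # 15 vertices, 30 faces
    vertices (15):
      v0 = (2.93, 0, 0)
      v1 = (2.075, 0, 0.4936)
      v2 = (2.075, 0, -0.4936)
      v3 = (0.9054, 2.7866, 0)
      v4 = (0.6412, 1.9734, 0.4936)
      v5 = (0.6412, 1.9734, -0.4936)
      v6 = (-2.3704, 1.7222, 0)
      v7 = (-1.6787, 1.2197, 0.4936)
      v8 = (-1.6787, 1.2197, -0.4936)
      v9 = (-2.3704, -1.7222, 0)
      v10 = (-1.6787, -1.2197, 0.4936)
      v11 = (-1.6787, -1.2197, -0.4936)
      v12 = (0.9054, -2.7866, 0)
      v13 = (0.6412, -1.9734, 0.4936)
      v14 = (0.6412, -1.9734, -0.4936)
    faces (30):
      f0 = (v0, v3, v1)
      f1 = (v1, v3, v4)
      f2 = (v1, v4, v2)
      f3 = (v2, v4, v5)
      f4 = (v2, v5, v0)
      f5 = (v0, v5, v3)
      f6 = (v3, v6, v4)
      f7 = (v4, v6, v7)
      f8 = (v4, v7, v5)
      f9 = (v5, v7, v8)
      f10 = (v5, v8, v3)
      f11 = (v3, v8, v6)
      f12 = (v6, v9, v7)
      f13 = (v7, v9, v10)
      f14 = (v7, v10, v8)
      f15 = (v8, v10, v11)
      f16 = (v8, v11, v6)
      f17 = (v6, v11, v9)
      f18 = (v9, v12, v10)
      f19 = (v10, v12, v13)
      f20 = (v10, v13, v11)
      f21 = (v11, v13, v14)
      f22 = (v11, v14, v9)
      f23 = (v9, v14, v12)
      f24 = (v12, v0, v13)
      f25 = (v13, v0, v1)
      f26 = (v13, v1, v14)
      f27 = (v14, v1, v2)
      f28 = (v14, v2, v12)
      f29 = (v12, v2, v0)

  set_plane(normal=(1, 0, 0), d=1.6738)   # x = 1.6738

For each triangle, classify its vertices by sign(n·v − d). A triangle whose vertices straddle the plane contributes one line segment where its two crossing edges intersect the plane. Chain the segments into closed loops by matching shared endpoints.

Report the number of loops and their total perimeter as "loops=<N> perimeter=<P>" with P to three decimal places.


loops=2 perimeter=7.079

Straddling triangles (12 of 30):
  (v0,v3,v1) [+-+] → (1.6738, 1.729, 0)–(1.6738, 0.955869, 0.324284)  len=0.8384
  (v1,v3,v4) [+--] → (1.6738, 0.955869, 0.324284)–(1.6738, 0.552189, 0.4936)  len=0.4378
  (v1,v4,v2) [+-+] → (1.6738, 0.552189, 0.4936)–(1.6738, 0.552189, -0.217366)  len=0.7110
  (v2,v4,v5) [+--] → (1.6738, 0.552189, -0.217366)–(1.6738, 0.552189, -0.4936)  len=0.2762
  (v2,v5,v0) [+-+] → (1.6738, 0.552189, -0.4936)–(1.6738, 1.08309, -0.270911)  len=0.5757
  (v0,v5,v3) [+--] → (1.6738, 1.08309, -0.270911)–(1.6738, 1.729, 0)  len=0.7004
  (v12,v0,v13) [-+-] → (1.6738, -1.729, 0)–(1.6738, -1.08309, 0.270911)  len=0.7004
  (v13,v0,v1) [-++] → (1.6738, -1.08309, 0.270911)–(1.6738, -0.552189, 0.4936)  len=0.5757
  (v13,v1,v14) [-+-] → (1.6738, -0.552189, 0.4936)–(1.6738, -0.552189, 0.217366)  len=0.2762
  (v14,v1,v2) [-++] → (1.6738, -0.552189, 0.217366)–(1.6738, -0.552189, -0.4936)  len=0.7110
  (v14,v2,v12) [-+-] → (1.6738, -0.552189, -0.4936)–(1.6738, -0.955869, -0.324284)  len=0.4378
  (v12,v2,v0) [-++] → (1.6738, -0.955869, -0.324284)–(1.6738, -1.729, 0)  len=0.8384

Chained into 2 loop(s):
  loop 1: 6 segments, perimeter = 3.5395
  loop 2: 6 segments, perimeter = 3.5395
Total perimeter = 7.079


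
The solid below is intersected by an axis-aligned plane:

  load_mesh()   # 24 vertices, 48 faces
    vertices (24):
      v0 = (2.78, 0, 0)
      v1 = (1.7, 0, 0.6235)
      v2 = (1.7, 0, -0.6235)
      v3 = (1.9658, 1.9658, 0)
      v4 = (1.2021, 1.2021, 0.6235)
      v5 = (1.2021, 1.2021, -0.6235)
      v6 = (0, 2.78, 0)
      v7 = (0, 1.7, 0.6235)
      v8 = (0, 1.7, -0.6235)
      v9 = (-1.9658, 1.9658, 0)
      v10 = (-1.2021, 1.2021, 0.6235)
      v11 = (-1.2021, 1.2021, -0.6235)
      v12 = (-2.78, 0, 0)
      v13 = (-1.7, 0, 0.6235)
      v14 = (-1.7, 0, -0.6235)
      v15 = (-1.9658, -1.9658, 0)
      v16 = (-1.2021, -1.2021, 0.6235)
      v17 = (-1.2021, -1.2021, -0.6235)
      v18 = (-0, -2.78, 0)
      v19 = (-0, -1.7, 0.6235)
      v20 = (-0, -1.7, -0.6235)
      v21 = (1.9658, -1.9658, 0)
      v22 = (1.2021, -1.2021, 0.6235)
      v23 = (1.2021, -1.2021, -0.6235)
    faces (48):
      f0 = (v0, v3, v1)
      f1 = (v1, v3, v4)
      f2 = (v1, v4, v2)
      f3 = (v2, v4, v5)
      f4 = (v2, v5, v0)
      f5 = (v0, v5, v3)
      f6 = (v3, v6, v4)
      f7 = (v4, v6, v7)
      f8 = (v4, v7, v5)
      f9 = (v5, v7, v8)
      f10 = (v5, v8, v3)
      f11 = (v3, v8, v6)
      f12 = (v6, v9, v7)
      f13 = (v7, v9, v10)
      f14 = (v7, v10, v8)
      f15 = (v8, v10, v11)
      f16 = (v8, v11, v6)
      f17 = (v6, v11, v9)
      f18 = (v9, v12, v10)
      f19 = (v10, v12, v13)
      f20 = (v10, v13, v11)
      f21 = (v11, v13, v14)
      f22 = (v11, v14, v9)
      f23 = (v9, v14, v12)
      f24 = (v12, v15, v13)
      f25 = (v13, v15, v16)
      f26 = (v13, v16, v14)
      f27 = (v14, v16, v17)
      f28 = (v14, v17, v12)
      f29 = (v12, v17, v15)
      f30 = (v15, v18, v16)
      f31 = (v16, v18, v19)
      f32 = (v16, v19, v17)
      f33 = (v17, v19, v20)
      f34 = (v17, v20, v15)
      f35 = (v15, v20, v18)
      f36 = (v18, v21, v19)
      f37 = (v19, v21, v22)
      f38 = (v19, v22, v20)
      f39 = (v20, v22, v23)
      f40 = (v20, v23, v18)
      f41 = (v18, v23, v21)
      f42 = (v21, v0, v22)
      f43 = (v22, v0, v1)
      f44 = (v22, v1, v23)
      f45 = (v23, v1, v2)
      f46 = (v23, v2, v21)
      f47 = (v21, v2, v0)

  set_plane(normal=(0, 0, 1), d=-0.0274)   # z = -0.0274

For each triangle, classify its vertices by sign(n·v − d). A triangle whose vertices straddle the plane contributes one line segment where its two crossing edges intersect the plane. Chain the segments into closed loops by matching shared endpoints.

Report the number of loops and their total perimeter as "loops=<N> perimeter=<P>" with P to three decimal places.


loops=2 perimeter=27.140

Straddling triangles (32 of 48):
  (v1,v4,v2) [++-] → (1.46199, 0.574637, -0.0274)–(1.7, 0, -0.0274)  len=0.6220
  (v2,v4,v5) [-+-] → (1.46199, 0.574637, -0.0274)–(1.2021, 1.2021, -0.0274)  len=0.6792
  (v2,v5,v0) [--+] → (2.71066, 0.0528268, -0.0274)–(2.73254, 0, -0.0274)  len=0.0572
  (v0,v5,v3) [+-+] → (2.71066, 0.0528268, -0.0274)–(1.93224, 1.93224, -0.0274)  len=2.0342
  (v4,v7,v5) [++-] → (0.627463, 1.44011, -0.0274)–(1.2021, 1.2021, -0.0274)  len=0.6220
  (v5,v7,v8) [-+-] → (0.627463, 1.44011, -0.0274)–(0, 1.7, -0.0274)  len=0.6792
  (v5,v8,v3) [--+] → (1.87941, 1.95412, -0.0274)–(1.93224, 1.93224, -0.0274)  len=0.0572
  (v3,v8,v6) [+-+] → (1.87941, 1.95412, -0.0274)–(0, 2.73254, -0.0274)  len=2.0342
  (v7,v10,v8) [++-] → (-0.574637, 1.46199, -0.0274)–(0, 1.7, -0.0274)  len=0.6220
  (v8,v10,v11) [-+-] → (-0.574637, 1.46199, -0.0274)–(-1.2021, 1.2021, -0.0274)  len=0.6792
  (v8,v11,v6) [--+] → (-0.0528268, 2.71066, -0.0274)–(0, 2.73254, -0.0274)  len=0.0572
  (v6,v11,v9) [+-+] → (-0.0528268, 2.71066, -0.0274)–(-1.93224, 1.93224, -0.0274)  len=2.0342
  (v10,v13,v11) [++-] → (-1.44011, 0.627463, -0.0274)–(-1.2021, 1.2021, -0.0274)  len=0.6220
  (v11,v13,v14) [-+-] → (-1.44011, 0.627463, -0.0274)–(-1.7, 0, -0.0274)  len=0.6792
  (v11,v14,v9) [--+] → (-1.95412, 1.87941, -0.0274)–(-1.93224, 1.93224, -0.0274)  len=0.0572
  (v9,v14,v12) [+-+] → (-1.95412, 1.87941, -0.0274)–(-2.73254, 0, -0.0274)  len=2.0342
  (v13,v16,v14) [++-] → (-1.46199, -0.574637, -0.0274)–(-1.7, 0, -0.0274)  len=0.6220
  (v14,v16,v17) [-+-] → (-1.46199, -0.574637, -0.0274)–(-1.2021, -1.2021, -0.0274)  len=0.6792
  (v14,v17,v12) [--+] → (-2.71066, -0.0528268, -0.0274)–(-2.73254, 0, -0.0274)  len=0.0572
  (v12,v17,v15) [+-+] → (-2.71066, -0.0528268, -0.0274)–(-1.93224, -1.93224, -0.0274)  len=2.0342
  (v16,v19,v17) [++-] → (-0.627463, -1.44011, -0.0274)–(-1.2021, -1.2021, -0.0274)  len=0.6220
  (v17,v19,v20) [-+-] → (-0.627463, -1.44011, -0.0274)–(0, -1.7, -0.0274)  len=0.6792
  (v17,v20,v15) [--+] → (-1.87941, -1.95412, -0.0274)–(-1.93224, -1.93224, -0.0274)  len=0.0572
  (v15,v20,v18) [+-+] → (-1.87941, -1.95412, -0.0274)–(0, -2.73254, -0.0274)  len=2.0342
  (v19,v22,v20) [++-] → (0.574637, -1.46199, -0.0274)–(0, -1.7, -0.0274)  len=0.6220
  (v20,v22,v23) [-+-] → (0.574637, -1.46199, -0.0274)–(1.2021, -1.2021, -0.0274)  len=0.6792
  (v20,v23,v18) [--+] → (0.0528268, -2.71066, -0.0274)–(0, -2.73254, -0.0274)  len=0.0572
  (v18,v23,v21) [+-+] → (0.0528268, -2.71066, -0.0274)–(1.93224, -1.93224, -0.0274)  len=2.0342
  (v22,v1,v23) [++-] → (1.44011, -0.627463, -0.0274)–(1.2021, -1.2021, -0.0274)  len=0.6220
  (v23,v1,v2) [-+-] → (1.44011, -0.627463, -0.0274)–(1.7, 0, -0.0274)  len=0.6792
  (v23,v2,v21) [--+] → (1.95412, -1.87941, -0.0274)–(1.93224, -1.93224, -0.0274)  len=0.0572
  (v21,v2,v0) [+-+] → (1.95412, -1.87941, -0.0274)–(2.73254, 0, -0.0274)  len=2.0342

Chained into 2 loop(s):
  loop 1: 16 segments, perimeter = 10.4091
  loop 2: 16 segments, perimeter = 16.7313
Total perimeter = 27.140


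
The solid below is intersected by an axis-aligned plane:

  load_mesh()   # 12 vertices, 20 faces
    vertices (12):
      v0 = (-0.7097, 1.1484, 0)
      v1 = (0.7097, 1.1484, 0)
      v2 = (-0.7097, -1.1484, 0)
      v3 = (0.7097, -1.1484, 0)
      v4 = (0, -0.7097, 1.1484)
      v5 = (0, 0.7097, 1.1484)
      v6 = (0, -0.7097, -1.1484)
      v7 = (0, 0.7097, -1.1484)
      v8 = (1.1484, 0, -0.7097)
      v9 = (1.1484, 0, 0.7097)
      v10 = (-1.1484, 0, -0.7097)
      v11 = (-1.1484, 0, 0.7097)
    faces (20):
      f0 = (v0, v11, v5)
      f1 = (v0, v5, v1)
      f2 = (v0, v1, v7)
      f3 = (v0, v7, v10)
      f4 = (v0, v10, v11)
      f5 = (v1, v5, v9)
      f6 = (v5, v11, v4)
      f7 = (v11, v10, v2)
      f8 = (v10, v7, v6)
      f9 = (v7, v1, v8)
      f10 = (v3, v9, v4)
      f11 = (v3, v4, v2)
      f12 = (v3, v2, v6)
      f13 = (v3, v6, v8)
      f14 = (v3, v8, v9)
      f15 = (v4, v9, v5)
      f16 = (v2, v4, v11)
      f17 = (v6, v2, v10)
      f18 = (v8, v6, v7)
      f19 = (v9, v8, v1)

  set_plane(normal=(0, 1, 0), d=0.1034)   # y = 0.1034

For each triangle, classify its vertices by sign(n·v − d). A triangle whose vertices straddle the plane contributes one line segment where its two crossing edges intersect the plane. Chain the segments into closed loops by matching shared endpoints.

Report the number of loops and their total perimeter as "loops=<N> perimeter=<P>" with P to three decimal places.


Straddling triangles (10 of 20):
  (v0,v11,v5) [+-+] → (-1.1089, 0.1034, 0.6458)–(-0.981083, 0.1034, 0.773617)  len=0.1808
  (v0,v7,v10) [++-] → (-0.981083, 0.1034, -0.773617)–(-1.1089, 0.1034, -0.6458)  len=0.1808
  (v0,v10,v11) [+--] → (-1.1089, 0.1034, -0.6458)–(-1.1089, 0.1034, 0.6458)  len=1.2916
  (v1,v5,v9) [++-] → (0.981083, 0.1034, 0.773617)–(1.1089, 0.1034, 0.6458)  len=0.1808
  (v5,v11,v4) [+--] → (-0.981083, 0.1034, 0.773617)–(0, 0.1034, 1.1484)  len=1.0502
  (v10,v7,v6) [-+-] → (-0.981083, 0.1034, -0.773617)–(0, 0.1034, -1.1484)  len=1.0502
  (v7,v1,v8) [++-] → (1.1089, 0.1034, -0.6458)–(0.981083, 0.1034, -0.773617)  len=0.1808
  (v4,v9,v5) [--+] → (0.981083, 0.1034, 0.773617)–(0, 0.1034, 1.1484)  len=1.0502
  (v8,v6,v7) [--+] → (0, 0.1034, -1.1484)–(0.981083, 0.1034, -0.773617)  len=1.0502
  (v9,v8,v1) [--+] → (1.1089, 0.1034, -0.6458)–(1.1089, 0.1034, 0.6458)  len=1.2916

Chained into 1 loop(s):
  loop 1: 10 segments, perimeter = 7.5072
Total perimeter = 7.507

loops=1 perimeter=7.507


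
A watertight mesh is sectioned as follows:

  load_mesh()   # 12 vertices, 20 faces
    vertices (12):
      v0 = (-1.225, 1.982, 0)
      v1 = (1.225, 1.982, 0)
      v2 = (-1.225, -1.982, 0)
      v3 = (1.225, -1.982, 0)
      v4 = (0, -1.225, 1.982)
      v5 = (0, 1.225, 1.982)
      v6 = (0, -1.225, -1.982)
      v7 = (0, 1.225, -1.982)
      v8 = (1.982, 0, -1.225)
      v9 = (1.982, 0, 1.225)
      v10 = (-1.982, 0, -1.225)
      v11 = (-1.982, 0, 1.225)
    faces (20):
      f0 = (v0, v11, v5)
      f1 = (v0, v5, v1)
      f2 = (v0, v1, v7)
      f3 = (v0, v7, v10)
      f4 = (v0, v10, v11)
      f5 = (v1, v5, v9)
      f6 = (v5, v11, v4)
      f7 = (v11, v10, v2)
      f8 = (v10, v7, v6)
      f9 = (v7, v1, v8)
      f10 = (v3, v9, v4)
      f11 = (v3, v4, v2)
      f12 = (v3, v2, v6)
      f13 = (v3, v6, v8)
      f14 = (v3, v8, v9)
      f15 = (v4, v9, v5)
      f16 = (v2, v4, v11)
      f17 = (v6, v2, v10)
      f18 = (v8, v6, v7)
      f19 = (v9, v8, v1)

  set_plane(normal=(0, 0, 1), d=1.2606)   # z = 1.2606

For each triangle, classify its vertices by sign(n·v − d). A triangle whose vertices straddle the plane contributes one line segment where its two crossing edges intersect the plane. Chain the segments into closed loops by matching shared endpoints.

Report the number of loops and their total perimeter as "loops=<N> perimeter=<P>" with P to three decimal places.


loops=1 perimeter=10.176

Straddling triangles (8 of 20):
  (v0,v11,v5) [--+] → (-1.88879, 0.057609, 1.2606)–(-0.44587, 1.50053, 1.2606)  len=2.0406
  (v0,v5,v1) [-+-] → (-0.44587, 1.50053, 1.2606)–(0.44587, 1.50053, 1.2606)  len=0.8917
  (v1,v5,v9) [-+-] → (0.44587, 1.50053, 1.2606)–(1.88879, 0.057609, 1.2606)  len=2.0406
  (v5,v11,v4) [+-+] → (-1.88879, 0.057609, 1.2606)–(-1.88879, -0.057609, 1.2606)  len=0.1152
  (v3,v9,v4) [--+] → (1.88879, -0.057609, 1.2606)–(0.44587, -1.50053, 1.2606)  len=2.0406
  (v3,v4,v2) [-+-] → (0.44587, -1.50053, 1.2606)–(-0.44587, -1.50053, 1.2606)  len=0.8917
  (v4,v9,v5) [+-+] → (1.88879, -0.057609, 1.2606)–(1.88879, 0.057609, 1.2606)  len=0.1152
  (v2,v4,v11) [-+-] → (-0.44587, -1.50053, 1.2606)–(-1.88879, -0.057609, 1.2606)  len=2.0406

Chained into 1 loop(s):
  loop 1: 8 segments, perimeter = 10.1763
Total perimeter = 10.176
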